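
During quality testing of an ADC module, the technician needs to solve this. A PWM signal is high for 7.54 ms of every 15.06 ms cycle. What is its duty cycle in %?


Duty cycle as a percentage:
DC = (t_on / T) * 100
   = (7.54 / 15.06) * 100
   = 0.500664 * 100
   = 50.07 %

50.07 %


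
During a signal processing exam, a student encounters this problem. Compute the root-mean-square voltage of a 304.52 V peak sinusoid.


RMS voltage for a sinusoidal waveform:
V_rms = V_peak / sqrt(2)
      = 304.52 / 1.414214
      = 215.328 V

215.328 V


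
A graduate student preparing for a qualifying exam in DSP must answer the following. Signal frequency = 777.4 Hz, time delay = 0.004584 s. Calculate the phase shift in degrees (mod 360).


Phase shift from frequency and time delay:
phi = 360 * f * t_delay
    = 360 * 777.4 * 0.004584
    = 1282.9 degrees
    mod 360 = 202.9 degrees

202.9 degrees


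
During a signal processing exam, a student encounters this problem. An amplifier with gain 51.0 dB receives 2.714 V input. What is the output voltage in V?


Output voltage from dB gain:
V_out = V_in * 10^(gain_dB / 20)
      = 2.714 * 10^(51.0 / 20)
      = 2.714 * 354.813389
      = 962.9635 V

962.9635 V


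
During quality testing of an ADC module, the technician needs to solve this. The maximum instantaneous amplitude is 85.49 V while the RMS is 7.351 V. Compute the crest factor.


Crest factor is the ratio of peak to RMS:
CF = V_peak / V_rms
   = 85.49 / 7.351
   = 11.6297

11.6297


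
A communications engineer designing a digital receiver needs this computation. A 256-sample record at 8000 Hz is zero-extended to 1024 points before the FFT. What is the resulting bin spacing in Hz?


Frequency resolution after zero-padding:
N_padded = 256 * 4 = 1024
df = fs / N_padded
   = 8000 / 1024
   = 7.8125 Hz

7.8125 Hz


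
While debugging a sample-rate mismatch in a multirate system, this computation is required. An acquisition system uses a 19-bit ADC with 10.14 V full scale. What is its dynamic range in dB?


Dynamic range from full-scale to LSB:
V_min = V_max / 2^bits = 10.14 / 2^19
DR = 20 * log10(V_max / V_min)
   = 20 * log10(2^19)
   = 20 * 19 * log10(2)
   = 114.39 dB

114.39 dB


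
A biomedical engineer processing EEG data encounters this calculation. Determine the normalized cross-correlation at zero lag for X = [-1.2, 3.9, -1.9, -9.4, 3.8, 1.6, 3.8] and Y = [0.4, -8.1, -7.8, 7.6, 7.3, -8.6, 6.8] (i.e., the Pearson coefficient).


Pearson correlation coefficient (population):
r = cov(X,Y) / (std(X) * std(Y))
Mean X = 0.0857, Mean Y = -0.3429
Cov(X,Y) = -6.952041
Std(X) = 4.472273, Std(Y) = 7.1418
r = -0.2177

-0.2177


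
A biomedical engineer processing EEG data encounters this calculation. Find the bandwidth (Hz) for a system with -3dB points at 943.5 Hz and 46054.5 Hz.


Bandwidth is the difference of -3dB frequencies:
BW = f_high - f_low
   = 46054.5 - 943.5
   = 45111.0 Hz

45111.0 Hz


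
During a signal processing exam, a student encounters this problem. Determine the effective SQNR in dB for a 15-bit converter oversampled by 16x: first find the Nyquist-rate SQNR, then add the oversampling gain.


Step 1 — baseline SQNR at Nyquist:
SQNR_base = 6.02*N + 1.76
          = 6.02*15 + 1.76
          = 92.06 dB

Step 2 — oversampling processing gain:
G = 10*log10(OSR) = 10*log10(16) = 12.04 dB

Step 3 — total:
SQNR_total = 92.06 + 12.04 = 104.1 dB

Base SQNR = 92.06 dB; oversampled SQNR = 104.1 dB


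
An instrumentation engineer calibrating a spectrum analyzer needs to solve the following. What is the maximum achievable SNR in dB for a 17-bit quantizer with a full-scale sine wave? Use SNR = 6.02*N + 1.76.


Theoretical SNR for a full-scale sinusoid:
SNR = 6.02 * N + 1.76
    = 6.02 * 17 + 1.76
    = 102.34 + 1.76
    = 104.1 dB

104.1 dB


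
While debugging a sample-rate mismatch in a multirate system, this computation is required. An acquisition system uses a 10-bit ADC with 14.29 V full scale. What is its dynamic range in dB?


Dynamic range from full-scale to LSB:
V_min = V_max / 2^bits = 14.29 / 2^10
DR = 20 * log10(V_max / V_min)
   = 20 * log10(2^10)
   = 20 * 10 * log10(2)
   = 60.21 dB

60.21 dB


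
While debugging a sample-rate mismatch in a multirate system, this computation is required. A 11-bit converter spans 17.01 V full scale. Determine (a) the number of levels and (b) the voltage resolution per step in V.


Step 1 — number of quantization levels:
L = 2^N = 2^11 = 2048

Step 2 — LSB step size:
delta = Vfs / L
      = 17.01 / 2048
      = 0.00830566 V

Levels = 2048; step size = 0.00830566 V


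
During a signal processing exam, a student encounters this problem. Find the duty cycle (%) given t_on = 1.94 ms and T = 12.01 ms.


Duty cycle as a percentage:
DC = (t_on / T) * 100
   = (1.94 / 12.01) * 100
   = 0.161532 * 100
   = 16.15 %

16.15 %


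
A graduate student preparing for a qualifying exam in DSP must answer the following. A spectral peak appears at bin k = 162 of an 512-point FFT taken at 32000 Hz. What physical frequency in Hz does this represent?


Frequency of DFT bin k:
f_k = k * fs / N
    = 162 * 32000 / 512
    = 5184000 / 512
    = 10125.0 Hz

10125.0 Hz


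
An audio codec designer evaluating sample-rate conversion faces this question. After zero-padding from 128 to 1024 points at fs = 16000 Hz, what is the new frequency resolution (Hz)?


Frequency resolution after zero-padding:
N_padded = 128 * 8 = 1024
df = fs / N_padded
   = 16000 / 1024
   = 15.625 Hz

15.625 Hz


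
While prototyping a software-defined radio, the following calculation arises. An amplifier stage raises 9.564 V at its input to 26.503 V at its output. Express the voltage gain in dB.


Voltage gain in dB:
G = 20 * log10(Vout / Vin)
  = 20 * log10(26.503 / 9.564)
  = 20 * log10(2.771121)
  = 20 * 0.442655
  = 8.85 dB

8.85 dB


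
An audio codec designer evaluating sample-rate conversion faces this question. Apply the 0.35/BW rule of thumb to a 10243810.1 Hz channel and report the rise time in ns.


Rise time from bandwidth relationship:
tr = 0.35 / BW
   = 0.35 / 10243810.1
   = 3.416697465e-08 s
   = 34.167 ns

34.167 ns


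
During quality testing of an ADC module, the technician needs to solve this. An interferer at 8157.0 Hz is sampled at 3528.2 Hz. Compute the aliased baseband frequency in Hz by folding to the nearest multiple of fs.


Compute the nearest integer multiple of fs to the signal:
n = round(8157.0 / 3528.2) = 2
f_alias = |8157.0 - 2 * 3528.2|
        = |8157.0 - 7056.4|
        = 1100.6 Hz

1100.6


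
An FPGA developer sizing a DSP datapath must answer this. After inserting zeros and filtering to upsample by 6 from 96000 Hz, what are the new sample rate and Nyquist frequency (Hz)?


Step 1 — output sample rate after interpolation by L:
fs_out = L * fs_in = 6 * 96000 = 576000 Hz

Step 2 — Nyquist frequency of the output stream:
f_Nyq = fs_out / 2 = 576000 / 2 = 288000.0 Hz

fs_out = 576000 Hz; f_Nyquist = 288000.0 Hz


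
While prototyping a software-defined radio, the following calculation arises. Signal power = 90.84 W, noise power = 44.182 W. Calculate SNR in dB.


SNR in decibels:
SNR = 10 * log10(Ps / Pn)
    = 10 * log10(90.84 / 44.182)
    = 10 * log10(2.056)
    = 10 * 0.313
    = 3.13 dB

3.13 dB


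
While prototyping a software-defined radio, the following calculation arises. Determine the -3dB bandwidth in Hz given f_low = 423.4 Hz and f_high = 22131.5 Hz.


Bandwidth is the difference of -3dB frequencies:
BW = f_high - f_low
   = 22131.5 - 423.4
   = 21708.1 Hz

21708.1 Hz


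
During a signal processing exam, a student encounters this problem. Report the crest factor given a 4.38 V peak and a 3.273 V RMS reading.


Crest factor is the ratio of peak to RMS:
CF = V_peak / V_rms
   = 4.38 / 3.273
   = 1.3382

1.3382


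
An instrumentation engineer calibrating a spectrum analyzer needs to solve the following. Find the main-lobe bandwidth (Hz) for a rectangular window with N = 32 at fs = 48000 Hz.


Main lobe width for a rectangular window:
Width = 2 * fs / N
      = 2 * 48000 / 32
      = 96000 / 32
      = 3000.0 Hz

3000.0 Hz


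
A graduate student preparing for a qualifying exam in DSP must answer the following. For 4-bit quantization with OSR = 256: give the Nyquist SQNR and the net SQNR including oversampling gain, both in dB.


Step 1 — baseline SQNR at Nyquist:
SQNR_base = 6.02*N + 1.76
          = 6.02*4 + 1.76
          = 25.84 dB

Step 2 — oversampling processing gain:
G = 10*log10(OSR) = 10*log10(256) = 24.08 dB

Step 3 — total:
SQNR_total = 25.84 + 24.08 = 49.92 dB

Base SQNR = 25.84 dB; oversampled SQNR = 49.92 dB


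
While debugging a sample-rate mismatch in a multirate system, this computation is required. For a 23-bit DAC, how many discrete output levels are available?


Number of quantization levels = 2^N
= 2^23
= 8388608

8388608


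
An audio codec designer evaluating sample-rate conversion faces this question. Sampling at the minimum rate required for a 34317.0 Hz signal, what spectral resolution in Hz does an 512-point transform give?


Step 1 — Nyquist sampling rate:
fs = 2 * fmax = 2 * 34317.0 = 68634.0 Hz

Step 2 — DFT bin spacing:
df = fs / N = 68634.0 / 512 = 134.0508 Hz

134.0508 Hz


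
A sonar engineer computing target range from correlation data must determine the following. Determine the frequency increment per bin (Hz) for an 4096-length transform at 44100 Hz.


DFT frequency resolution:
df = fs / N
   = 44100 / 4096
   = 10.7666 Hz

10.7666 Hz


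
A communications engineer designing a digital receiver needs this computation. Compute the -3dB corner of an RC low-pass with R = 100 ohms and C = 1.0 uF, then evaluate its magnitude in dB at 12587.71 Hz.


Step 1 — cutoff frequency:
fc = 1 / (2*pi*R*C)
C = 1.0 uF = 1e-06 F
fc = 1 / (2*pi*100*1e-06)
   = 1591.549 Hz

Step 2 — magnitude at f = 12587.71 Hz:
|H(f)| = 1 / sqrt(1 + (f/fc)^2)
f/fc = 12587.71 / 1591.549 = 7.909094
|H| = 1 / sqrt(1 + 62.553768) = 0.1254381
|H|_dB = 20*log10(0.1254381) = -18.03 dB

fc = 1591.549 Hz; |H(12587.71 Hz)| = -18.03 dB


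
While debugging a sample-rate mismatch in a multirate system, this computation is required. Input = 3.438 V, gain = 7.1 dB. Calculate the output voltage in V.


Output voltage from dB gain:
V_out = V_in * 10^(gain_dB / 20)
      = 3.438 * 10^(7.1 / 20)
      = 3.438 * 2.264644
      = 7.7858 V

7.7858 V


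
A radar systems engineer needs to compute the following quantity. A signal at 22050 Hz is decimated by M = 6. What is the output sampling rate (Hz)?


Decimation reduces the sample rate:
fs_out = fs_in / M
       = 22050 / 6
       = 3675.0 Hz

3675.0 Hz


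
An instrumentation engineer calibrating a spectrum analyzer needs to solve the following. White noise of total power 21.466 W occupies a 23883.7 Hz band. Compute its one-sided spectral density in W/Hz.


Power spectral density:
PSD = P / BW
    = 21.466 / 23883.7
    = 0.00089877 W/Hz

0.00089877 W/Hz


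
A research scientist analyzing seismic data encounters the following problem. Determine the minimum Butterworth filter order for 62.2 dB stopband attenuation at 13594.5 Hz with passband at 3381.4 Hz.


Butterworth filter order formula:
n = log10(10^(A/10) - 1) / (2 * log10(f_stop/f_pass))
10^(62.2/10) - 1 = 1659585.9074
f_stop/f_pass = 13594.5 / 3381.4 = 4.0204
n = 5.1467 -> ceil = 6

6


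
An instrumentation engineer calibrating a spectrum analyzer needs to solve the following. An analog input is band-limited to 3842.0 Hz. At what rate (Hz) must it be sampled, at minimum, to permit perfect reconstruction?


The Nyquist rate is twice the maximum frequency component.
fs_min = 2 * fmax
      = 2 * 3842.0
      = 7684.0 Hz

7684.0


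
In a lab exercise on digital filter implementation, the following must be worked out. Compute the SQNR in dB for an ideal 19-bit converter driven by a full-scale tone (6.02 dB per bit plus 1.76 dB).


Theoretical SNR for a full-scale sinusoid:
SNR = 6.02 * N + 1.76
    = 6.02 * 19 + 1.76
    = 114.38 + 1.76
    = 116.14 dB

116.14 dB


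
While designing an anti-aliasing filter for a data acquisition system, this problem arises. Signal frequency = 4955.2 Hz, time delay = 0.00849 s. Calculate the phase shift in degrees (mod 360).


Phase shift from frequency and time delay:
phi = 360 * f * t_delay
    = 360 * 4955.2 * 0.00849
    = 15145.07 degrees
    mod 360 = 25.07 degrees

25.07 degrees


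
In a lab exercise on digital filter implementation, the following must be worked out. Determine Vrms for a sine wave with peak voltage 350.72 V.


RMS voltage for a sinusoidal waveform:
V_rms = V_peak / sqrt(2)
      = 350.72 / 1.414214
      = 247.996 V

247.996 V


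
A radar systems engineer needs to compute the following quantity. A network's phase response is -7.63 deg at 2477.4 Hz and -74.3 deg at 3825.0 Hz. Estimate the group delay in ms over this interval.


Group delay from phase difference:
tau = -d(phi)/d(omega)
d(phi) = -66.67 deg = -1.163611 rad
d(omega) = 2*pi*(3825.0 - 2477.4) = 8467.2205 rad/s
tau = -(-1.163611) / 8467.2205
    = 0.1374 ms

0.1374 ms


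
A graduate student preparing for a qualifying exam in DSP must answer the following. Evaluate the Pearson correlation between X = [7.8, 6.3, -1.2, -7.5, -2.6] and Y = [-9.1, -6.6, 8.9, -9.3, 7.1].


Pearson correlation coefficient (population):
r = cov(X,Y) / (std(X) * std(Y))
Mean X = 0.56, Mean Y = -1.8
Cov(X,Y) = -13.382
Std(X) = 5.716852, Std(Y) = 8.078119
r = -0.2898

-0.2898


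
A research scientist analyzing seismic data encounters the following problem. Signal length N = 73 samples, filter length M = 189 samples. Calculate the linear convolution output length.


Linear convolution output length:
L = N + M - 1
  = 73 + 189 - 1
  = 261 samples

261


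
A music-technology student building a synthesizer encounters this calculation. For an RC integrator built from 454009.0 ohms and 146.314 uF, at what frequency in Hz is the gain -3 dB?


Cutoff frequency of a first-order RC filter:
fc = 1 / (2 * pi * R * C)
C = 146.314 uF = 0.000146314 F
fc = 1 / (2 * pi * 454009.0 * 0.000146314)
   = 1 / 417.37863452752
   = 0.002396 Hz

0.002396 Hz


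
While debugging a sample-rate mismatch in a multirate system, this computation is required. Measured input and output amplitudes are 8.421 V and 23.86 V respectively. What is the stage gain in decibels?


Voltage gain in dB:
G = 20 * log10(Vout / Vin)
  = 20 * log10(23.86 / 8.421)
  = 20 * log10(2.833393)
  = 20 * 0.452307
  = 9.05 dB

9.05 dB


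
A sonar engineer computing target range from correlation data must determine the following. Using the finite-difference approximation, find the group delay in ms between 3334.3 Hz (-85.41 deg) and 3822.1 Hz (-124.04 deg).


Group delay from phase difference:
tau = -d(phi)/d(omega)
d(phi) = -38.63 deg = -0.674221 rad
d(omega) = 2*pi*(3822.1 - 3334.3) = 3064.9378 rad/s
tau = -(-0.674221) / 3064.9378
    = 0.22 ms

0.22 ms


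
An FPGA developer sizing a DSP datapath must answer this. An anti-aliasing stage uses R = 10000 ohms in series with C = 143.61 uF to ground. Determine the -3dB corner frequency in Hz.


Cutoff frequency of a first-order RC filter:
fc = 1 / (2 * pi * R * C)
C = 143.61 uF = 0.00014361 F
fc = 1 / (2 * pi * 10000 * 0.00014361)
   = 1 / 9.0232824196406
   = 0.110824 Hz

0.110824 Hz


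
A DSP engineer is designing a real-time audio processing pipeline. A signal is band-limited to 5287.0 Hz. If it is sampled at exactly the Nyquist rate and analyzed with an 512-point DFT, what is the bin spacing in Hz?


Step 1 — Nyquist sampling rate:
fs = 2 * fmax = 2 * 5287.0 = 10574.0 Hz

Step 2 — DFT bin spacing:
df = fs / N = 10574.0 / 512 = 20.6523 Hz

20.6523 Hz


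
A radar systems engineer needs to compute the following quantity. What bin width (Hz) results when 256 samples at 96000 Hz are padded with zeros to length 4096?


Frequency resolution after zero-padding:
N_padded = 256 * 16 = 4096
df = fs / N_padded
   = 96000 / 4096
   = 23.4375 Hz

23.4375 Hz


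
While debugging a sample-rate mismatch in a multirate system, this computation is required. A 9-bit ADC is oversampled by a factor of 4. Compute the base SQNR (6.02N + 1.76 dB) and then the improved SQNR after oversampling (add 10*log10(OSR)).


Step 1 — baseline SQNR at Nyquist:
SQNR_base = 6.02*N + 1.76
          = 6.02*9 + 1.76
          = 55.94 dB

Step 2 — oversampling processing gain:
G = 10*log10(OSR) = 10*log10(4) = 6.02 dB

Step 3 — total:
SQNR_total = 55.94 + 6.02 = 61.96 dB

Base SQNR = 55.94 dB; oversampled SQNR = 61.96 dB


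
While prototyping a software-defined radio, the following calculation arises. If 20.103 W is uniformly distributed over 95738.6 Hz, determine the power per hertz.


Power spectral density:
PSD = P / BW
    = 20.103 / 95738.6
    = 0.00020998 W/Hz

0.00020998 W/Hz


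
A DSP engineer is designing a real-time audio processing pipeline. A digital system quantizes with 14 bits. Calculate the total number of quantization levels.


Number of quantization levels = 2^N
= 2^14
= 16384

16384


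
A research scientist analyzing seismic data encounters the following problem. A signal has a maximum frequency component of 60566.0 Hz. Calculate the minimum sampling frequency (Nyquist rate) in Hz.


The Nyquist rate is twice the maximum frequency component.
fs_min = 2 * fmax
      = 2 * 60566.0
      = 121132.0 Hz

121132.0


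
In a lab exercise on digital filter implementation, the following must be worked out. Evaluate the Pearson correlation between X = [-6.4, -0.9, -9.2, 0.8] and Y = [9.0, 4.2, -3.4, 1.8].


Pearson correlation coefficient (population):
r = cov(X,Y) / (std(X) * std(Y))
Mean X = -3.925, Mean Y = 2.9
Cov(X,Y) = 4.2175
Std(X) = 4.044363, Std(Y) = 4.466542
r = 0.2335

0.2335


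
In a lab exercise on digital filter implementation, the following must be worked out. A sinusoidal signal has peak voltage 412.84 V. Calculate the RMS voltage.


RMS voltage for a sinusoidal waveform:
V_rms = V_peak / sqrt(2)
      = 412.84 / 1.414214
      = 291.922 V

291.922 V


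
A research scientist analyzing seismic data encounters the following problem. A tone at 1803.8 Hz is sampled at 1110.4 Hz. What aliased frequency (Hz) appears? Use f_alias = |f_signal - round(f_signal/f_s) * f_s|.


Compute the nearest integer multiple of fs to the signal:
n = round(1803.8 / 1110.4) = 2
f_alias = |1803.8 - 2 * 1110.4|
        = |1803.8 - 2220.8|
        = 417.0 Hz

417.0


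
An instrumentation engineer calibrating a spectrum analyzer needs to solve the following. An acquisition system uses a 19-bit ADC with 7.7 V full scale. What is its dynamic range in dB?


Dynamic range from full-scale to LSB:
V_min = V_max / 2^bits = 7.7 / 2^19
DR = 20 * log10(V_max / V_min)
   = 20 * log10(2^19)
   = 20 * 19 * log10(2)
   = 114.39 dB

114.39 dB


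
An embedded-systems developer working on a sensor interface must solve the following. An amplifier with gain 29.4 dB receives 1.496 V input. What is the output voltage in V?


Output voltage from dB gain:
V_out = V_in * 10^(gain_dB / 20)
      = 1.496 * 10^(29.4 / 20)
      = 1.496 * 29.512092
      = 44.1501 V

44.1501 V


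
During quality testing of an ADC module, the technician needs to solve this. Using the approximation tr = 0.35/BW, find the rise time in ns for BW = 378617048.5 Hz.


Rise time from bandwidth relationship:
tr = 0.35 / BW
   = 0.35 / 378617048.5
   = 9.244169046e-10 s
   = 0.9244 ns

0.9244 ns


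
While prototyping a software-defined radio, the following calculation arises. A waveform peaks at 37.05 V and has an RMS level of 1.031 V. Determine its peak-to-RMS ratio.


Crest factor is the ratio of peak to RMS:
CF = V_peak / V_rms
   = 37.05 / 1.031
   = 35.936

35.936


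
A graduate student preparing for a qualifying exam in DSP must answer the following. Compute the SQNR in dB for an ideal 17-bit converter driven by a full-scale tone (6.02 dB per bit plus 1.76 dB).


Theoretical SNR for a full-scale sinusoid:
SNR = 6.02 * N + 1.76
    = 6.02 * 17 + 1.76
    = 102.34 + 1.76
    = 104.1 dB

104.1 dB


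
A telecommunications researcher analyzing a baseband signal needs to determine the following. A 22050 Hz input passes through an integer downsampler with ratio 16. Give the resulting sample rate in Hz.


Decimation reduces the sample rate:
fs_out = fs_in / M
       = 22050 / 16
       = 1378.125 Hz

1378.125 Hz


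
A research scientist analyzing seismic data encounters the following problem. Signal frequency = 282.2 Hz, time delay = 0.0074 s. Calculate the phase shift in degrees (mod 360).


Phase shift from frequency and time delay:
phi = 360 * f * t_delay
    = 360 * 282.2 * 0.0074
    = 751.78 degrees
    mod 360 = 31.78 degrees

31.78 degrees


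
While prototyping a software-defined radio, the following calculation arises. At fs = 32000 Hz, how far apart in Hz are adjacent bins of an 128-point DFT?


DFT frequency resolution:
df = fs / N
   = 32000 / 128
   = 250.0 Hz

250.0 Hz


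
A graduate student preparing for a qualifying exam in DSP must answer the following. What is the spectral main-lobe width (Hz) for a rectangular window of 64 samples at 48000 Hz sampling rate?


Main lobe width for a rectangular window:
Width = 2 * fs / N
      = 2 * 48000 / 64
      = 96000 / 64
      = 1500.0 Hz

1500.0 Hz


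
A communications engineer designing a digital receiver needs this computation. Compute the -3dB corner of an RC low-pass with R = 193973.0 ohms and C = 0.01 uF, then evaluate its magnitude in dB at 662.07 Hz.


Step 1 — cutoff frequency:
fc = 1 / (2*pi*R*C)
C = 0.01 uF = 1e-08 F
fc = 1 / (2*pi*193973.0*1e-08)
   = 82.05 Hz

Step 2 — magnitude at f = 662.07 Hz:
|H(f)| = 1 / sqrt(1 + (f/fc)^2)
f/fc = 662.07 / 82.05 = 8.069104
|H| = 1 / sqrt(1 + 65.110439) = 0.1229886
|H|_dB = 20*log10(0.1229886) = -18.2 dB

fc = 82.05 Hz; |H(662.07 Hz)| = -18.2 dB


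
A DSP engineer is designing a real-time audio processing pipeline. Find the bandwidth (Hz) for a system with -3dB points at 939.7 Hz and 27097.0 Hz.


Bandwidth is the difference of -3dB frequencies:
BW = f_high - f_low
   = 27097.0 - 939.7
   = 26157.3 Hz

26157.3 Hz


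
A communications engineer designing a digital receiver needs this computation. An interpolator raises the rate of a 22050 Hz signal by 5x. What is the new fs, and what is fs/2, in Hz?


Step 1 — output sample rate after interpolation by L:
fs_out = L * fs_in = 5 * 22050 = 110250 Hz

Step 2 — Nyquist frequency of the output stream:
f_Nyq = fs_out / 2 = 110250 / 2 = 55125.0 Hz

fs_out = 110250 Hz; f_Nyquist = 55125.0 Hz


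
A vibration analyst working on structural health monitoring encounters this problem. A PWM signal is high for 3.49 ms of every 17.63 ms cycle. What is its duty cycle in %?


Duty cycle as a percentage:
DC = (t_on / T) * 100
   = (3.49 / 17.63) * 100
   = 0.197958 * 100
   = 19.8 %

19.8 %


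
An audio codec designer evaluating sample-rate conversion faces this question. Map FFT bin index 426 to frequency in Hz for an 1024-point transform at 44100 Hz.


Frequency of DFT bin k:
f_k = k * fs / N
    = 426 * 44100 / 1024
    = 18786600 / 1024
    = 18346.289 Hz

18346.289 Hz


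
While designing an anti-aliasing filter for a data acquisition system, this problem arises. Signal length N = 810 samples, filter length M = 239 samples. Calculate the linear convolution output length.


Linear convolution output length:
L = N + M - 1
  = 810 + 239 - 1
  = 1048 samples

1048


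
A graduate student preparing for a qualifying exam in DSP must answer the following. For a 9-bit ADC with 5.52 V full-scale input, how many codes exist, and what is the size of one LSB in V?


Step 1 — number of quantization levels:
L = 2^N = 2^9 = 512

Step 2 — LSB step size:
delta = Vfs / L
      = 5.52 / 512
      = 0.01078125 V

Levels = 512; step size = 0.01078125 V


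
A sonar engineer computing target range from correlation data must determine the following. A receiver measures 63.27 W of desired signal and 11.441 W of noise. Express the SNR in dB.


SNR in decibels:
SNR = 10 * log10(Ps / Pn)
    = 10 * log10(63.27 / 11.441)
    = 10 * log10(5.5301)
    = 10 * 0.7427
    = 7.43 dB

7.43 dB


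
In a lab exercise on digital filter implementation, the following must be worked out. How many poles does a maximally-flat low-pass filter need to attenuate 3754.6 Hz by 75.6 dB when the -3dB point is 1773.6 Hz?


Butterworth filter order formula:
n = log10(10^(A/10) - 1) / (2 * log10(f_stop/f_pass))
10^(75.6/10) - 1 = 36307804.477
f_stop/f_pass = 3754.6 / 1773.6 = 2.1169
n = 11.6055 -> ceil = 12

12


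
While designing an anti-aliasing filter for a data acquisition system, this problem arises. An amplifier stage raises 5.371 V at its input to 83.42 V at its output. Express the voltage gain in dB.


Voltage gain in dB:
G = 20 * log10(Vout / Vin)
  = 20 * log10(83.42 / 5.371)
  = 20 * log10(15.531558)
  = 20 * 1.191215
  = 23.82 dB

23.82 dB


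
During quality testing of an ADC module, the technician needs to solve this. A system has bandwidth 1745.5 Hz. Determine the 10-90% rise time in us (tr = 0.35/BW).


Rise time from bandwidth relationship:
tr = 0.35 / BW
   = 0.35 / 1745.5
   = 0.0002005156116 s
   = 200.5156 us

200.5156 us


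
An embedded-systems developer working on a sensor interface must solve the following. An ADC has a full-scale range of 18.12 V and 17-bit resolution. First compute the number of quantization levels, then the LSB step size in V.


Step 1 — number of quantization levels:
L = 2^N = 2^17 = 131072

Step 2 — LSB step size:
delta = Vfs / L
      = 18.12 / 131072
      = 0.00013824 V

Levels = 131072; step size = 0.00013824 V


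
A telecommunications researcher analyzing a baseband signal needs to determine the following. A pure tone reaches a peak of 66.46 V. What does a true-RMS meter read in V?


RMS voltage for a sinusoidal waveform:
V_rms = V_peak / sqrt(2)
      = 66.46 / 1.414214
      = 46.994 V

46.994 V


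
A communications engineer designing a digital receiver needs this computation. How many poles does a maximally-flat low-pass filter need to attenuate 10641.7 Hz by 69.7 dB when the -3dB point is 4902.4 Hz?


Butterworth filter order formula:
n = log10(10^(A/10) - 1) / (2 * log10(f_stop/f_pass))
10^(69.7/10) - 1 = 9332542.008
f_stop/f_pass = 10641.7 / 4902.4 = 2.1707
n = 10.3535 -> ceil = 11

11


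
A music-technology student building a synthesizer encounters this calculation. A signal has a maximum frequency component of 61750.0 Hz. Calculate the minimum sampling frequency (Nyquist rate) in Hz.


The Nyquist rate is twice the maximum frequency component.
fs_min = 2 * fmax
      = 2 * 61750.0
      = 123500.0 Hz

123500.0


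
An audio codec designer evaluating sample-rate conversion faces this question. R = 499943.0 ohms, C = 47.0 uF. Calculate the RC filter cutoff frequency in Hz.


Cutoff frequency of a first-order RC filter:
fc = 1 / (2 * pi * R * C)
C = 47.0 uF = 4.7e-05 F
fc = 1 / (2 * pi * 499943.0 * 4.7e-05)
   = 1 / 147.63802206528
   = 0.006773 Hz

0.006773 Hz


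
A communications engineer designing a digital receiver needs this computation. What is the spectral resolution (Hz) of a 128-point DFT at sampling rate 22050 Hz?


DFT frequency resolution:
df = fs / N
   = 22050 / 128
   = 172.2656 Hz

172.2656 Hz


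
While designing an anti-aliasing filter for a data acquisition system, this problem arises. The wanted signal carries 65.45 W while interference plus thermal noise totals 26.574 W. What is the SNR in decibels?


SNR in decibels:
SNR = 10 * log10(Ps / Pn)
    = 10 * log10(65.45 / 26.574)
    = 10 * log10(2.4629)
    = 10 * 0.3915
    = 3.91 dB

3.91 dB


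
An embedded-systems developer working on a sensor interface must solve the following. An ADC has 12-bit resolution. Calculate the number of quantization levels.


Number of quantization levels = 2^N
= 2^12
= 4096

4096


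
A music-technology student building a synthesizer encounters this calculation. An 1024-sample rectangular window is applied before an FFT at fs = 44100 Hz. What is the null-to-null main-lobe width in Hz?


Main lobe width for a rectangular window:
Width = 2 * fs / N
      = 2 * 44100 / 1024
      = 88200 / 1024
      = 86.133 Hz

86.133 Hz


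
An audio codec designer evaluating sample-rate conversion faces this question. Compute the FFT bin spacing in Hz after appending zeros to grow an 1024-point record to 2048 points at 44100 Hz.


Frequency resolution after zero-padding:
N_padded = 1024 * 2 = 2048
df = fs / N_padded
   = 44100 / 2048
   = 21.5332 Hz

21.5332 Hz


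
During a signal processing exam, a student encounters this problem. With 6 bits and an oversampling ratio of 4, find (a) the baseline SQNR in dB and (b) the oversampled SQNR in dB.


Step 1 — baseline SQNR at Nyquist:
SQNR_base = 6.02*N + 1.76
          = 6.02*6 + 1.76
          = 37.88 dB

Step 2 — oversampling processing gain:
G = 10*log10(OSR) = 10*log10(4) = 6.02 dB

Step 3 — total:
SQNR_total = 37.88 + 6.02 = 43.9 dB

Base SQNR = 37.88 dB; oversampled SQNR = 43.9 dB


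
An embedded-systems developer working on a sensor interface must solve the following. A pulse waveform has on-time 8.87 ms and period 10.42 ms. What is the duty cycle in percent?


Duty cycle as a percentage:
DC = (t_on / T) * 100
   = (8.87 / 10.42) * 100
   = 0.851248 * 100
   = 85.12 %

85.12 %


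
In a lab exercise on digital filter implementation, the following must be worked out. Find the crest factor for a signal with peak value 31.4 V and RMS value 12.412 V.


Crest factor is the ratio of peak to RMS:
CF = V_peak / V_rms
   = 31.4 / 12.412
   = 2.5298

2.5298


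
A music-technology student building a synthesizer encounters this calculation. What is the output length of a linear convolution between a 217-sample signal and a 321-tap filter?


Linear convolution output length:
L = N + M - 1
  = 217 + 321 - 1
  = 537 samples

537


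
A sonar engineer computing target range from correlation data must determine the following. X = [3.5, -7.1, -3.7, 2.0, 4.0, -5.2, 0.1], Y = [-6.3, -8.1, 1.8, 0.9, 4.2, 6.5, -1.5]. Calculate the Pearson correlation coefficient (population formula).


Pearson correlation coefficient (population):
r = cov(X,Y) / (std(X) * std(Y))
Mean X = -0.9143, Mean Y = -0.3571
Cov(X,Y) = 1.594898
Std(X) = 4.097884, Std(Y) = 4.936701
r = 0.0788

0.0788


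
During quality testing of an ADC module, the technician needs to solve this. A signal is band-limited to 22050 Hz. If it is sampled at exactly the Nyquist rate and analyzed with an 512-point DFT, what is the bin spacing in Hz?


Step 1 — Nyquist sampling rate:
fs = 2 * fmax = 2 * 22050 = 44100 Hz

Step 2 — DFT bin spacing:
df = fs / N = 44100 / 512 = 86.1328 Hz

86.1328 Hz


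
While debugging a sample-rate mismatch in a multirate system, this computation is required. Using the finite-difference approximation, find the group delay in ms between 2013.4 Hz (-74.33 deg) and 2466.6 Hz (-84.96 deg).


Group delay from phase difference:
tau = -d(phi)/d(omega)
d(phi) = -10.63 deg = -0.185528 rad
d(omega) = 2*pi*(2466.6 - 2013.4) = 2847.5396 rad/s
tau = -(-0.185528) / 2847.5396
    = 0.0652 ms

0.0652 ms


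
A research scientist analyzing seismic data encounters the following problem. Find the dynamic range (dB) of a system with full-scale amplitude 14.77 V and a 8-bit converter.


Dynamic range from full-scale to LSB:
V_min = V_max / 2^bits = 14.77 / 2^8
DR = 20 * log10(V_max / V_min)
   = 20 * log10(2^8)
   = 20 * 8 * log10(2)
   = 48.16 dB

48.16 dB


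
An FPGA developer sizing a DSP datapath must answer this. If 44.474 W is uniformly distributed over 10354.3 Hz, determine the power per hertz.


Power spectral density:
PSD = P / BW
    = 44.474 / 10354.3
    = 0.00429522 W/Hz

0.00429522 W/Hz


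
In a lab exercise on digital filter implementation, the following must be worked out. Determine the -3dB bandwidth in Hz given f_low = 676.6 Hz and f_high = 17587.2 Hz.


Bandwidth is the difference of -3dB frequencies:
BW = f_high - f_low
   = 17587.2 - 676.6
   = 16910.6 Hz

16910.6 Hz


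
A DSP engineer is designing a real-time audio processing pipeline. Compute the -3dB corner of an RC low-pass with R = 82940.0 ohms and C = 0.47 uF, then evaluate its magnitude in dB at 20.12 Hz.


Step 1 — cutoff frequency:
fc = 1 / (2*pi*R*C)
C = 0.47 uF = 4.7e-07 F
fc = 1 / (2*pi*82940.0*4.7e-07)
   = 4.0828 Hz

Step 2 — magnitude at f = 20.12 Hz:
|H(f)| = 1 / sqrt(1 + (f/fc)^2)
f/fc = 20.12 / 4.0828 = 4.927991
|H| = 1 / sqrt(1 + 24.285095) = 0.1988693
|H|_dB = 20*log10(0.1988693) = -14.03 dB

fc = 4.0828 Hz; |H(20.12 Hz)| = -14.03 dB


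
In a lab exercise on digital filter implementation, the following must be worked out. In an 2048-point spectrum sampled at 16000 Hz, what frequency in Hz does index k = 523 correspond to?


Frequency of DFT bin k:
f_k = k * fs / N
    = 523 * 16000 / 2048
    = 8368000 / 2048
    = 4085.938 Hz

4085.938 Hz


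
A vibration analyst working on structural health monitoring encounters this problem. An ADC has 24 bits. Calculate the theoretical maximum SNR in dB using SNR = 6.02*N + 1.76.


Theoretical SNR for a full-scale sinusoid:
SNR = 6.02 * N + 1.76
    = 6.02 * 24 + 1.76
    = 144.48 + 1.76
    = 146.24 dB

146.24 dB


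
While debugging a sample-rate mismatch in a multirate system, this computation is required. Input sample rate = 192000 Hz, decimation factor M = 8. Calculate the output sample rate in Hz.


Decimation reduces the sample rate:
fs_out = fs_in / M
       = 192000 / 8
       = 24000.0 Hz

24000.0 Hz


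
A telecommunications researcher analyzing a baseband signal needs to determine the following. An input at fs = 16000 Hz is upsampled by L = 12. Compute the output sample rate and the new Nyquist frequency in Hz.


Step 1 — output sample rate after interpolation by L:
fs_out = L * fs_in = 12 * 16000 = 192000 Hz

Step 2 — Nyquist frequency of the output stream:
f_Nyq = fs_out / 2 = 192000 / 2 = 96000.0 Hz

fs_out = 192000 Hz; f_Nyquist = 96000.0 Hz


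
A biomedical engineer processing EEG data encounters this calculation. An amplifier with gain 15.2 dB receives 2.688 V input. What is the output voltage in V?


Output voltage from dB gain:
V_out = V_in * 10^(gain_dB / 20)
      = 2.688 * 10^(15.2 / 20)
      = 2.688 * 5.754399
      = 15.4678 V

15.4678 V


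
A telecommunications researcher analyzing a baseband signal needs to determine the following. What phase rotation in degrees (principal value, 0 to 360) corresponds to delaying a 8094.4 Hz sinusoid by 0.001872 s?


Phase shift from frequency and time delay:
phi = 360 * f * t_delay
    = 360 * 8094.4 * 0.001872
    = 5454.98 degrees
    mod 360 = 54.98 degrees

54.98 degrees


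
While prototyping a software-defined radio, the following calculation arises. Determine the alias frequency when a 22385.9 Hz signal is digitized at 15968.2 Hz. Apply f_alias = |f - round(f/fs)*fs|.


Compute the nearest integer multiple of fs to the signal:
n = round(22385.9 / 15968.2) = 1
f_alias = |22385.9 - 1 * 15968.2|
        = |22385.9 - 15968.2|
        = 6417.7 Hz

6417.7


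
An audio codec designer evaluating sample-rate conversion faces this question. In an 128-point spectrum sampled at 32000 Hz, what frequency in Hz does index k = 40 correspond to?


Frequency of DFT bin k:
f_k = k * fs / N
    = 40 * 32000 / 128
    = 1280000 / 128
    = 10000.0 Hz

10000.0 Hz


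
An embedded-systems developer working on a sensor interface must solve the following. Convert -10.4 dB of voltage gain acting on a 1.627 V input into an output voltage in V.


Output voltage from dB gain:
V_out = V_in * 10^(gain_dB / 20)
      = 1.627 * 10^(-10.4 / 20)
      = 1.627 * 0.301995
      = 0.4913 V

0.4913 V


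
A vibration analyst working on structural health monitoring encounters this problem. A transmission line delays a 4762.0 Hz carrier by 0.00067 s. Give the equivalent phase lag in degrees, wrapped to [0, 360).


Phase shift from frequency and time delay:
phi = 360 * f * t_delay
    = 360 * 4762.0 * 0.00067
    = 1148.59 degrees
    mod 360 = 68.59 degrees

68.59 degrees


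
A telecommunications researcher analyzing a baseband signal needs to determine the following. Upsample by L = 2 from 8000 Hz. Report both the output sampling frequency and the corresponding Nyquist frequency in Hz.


Step 1 — output sample rate after interpolation by L:
fs_out = L * fs_in = 2 * 8000 = 16000 Hz

Step 2 — Nyquist frequency of the output stream:
f_Nyq = fs_out / 2 = 16000 / 2 = 8000.0 Hz

fs_out = 16000 Hz; f_Nyquist = 8000.0 Hz


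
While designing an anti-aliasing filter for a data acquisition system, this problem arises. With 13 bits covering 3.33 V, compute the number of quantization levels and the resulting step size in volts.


Step 1 — number of quantization levels:
L = 2^N = 2^13 = 8192

Step 2 — LSB step size:
delta = Vfs / L
      = 3.33 / 8192
      = 0.00040649 V

Levels = 8192; step size = 0.00040649 V


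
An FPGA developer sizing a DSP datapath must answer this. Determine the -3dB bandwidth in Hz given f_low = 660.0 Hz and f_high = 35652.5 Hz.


Bandwidth is the difference of -3dB frequencies:
BW = f_high - f_low
   = 35652.5 - 660.0
   = 34992.5 Hz

34992.5 Hz


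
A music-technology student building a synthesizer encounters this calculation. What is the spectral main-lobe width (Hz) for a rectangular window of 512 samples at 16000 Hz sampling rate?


Main lobe width for a rectangular window:
Width = 2 * fs / N
      = 2 * 16000 / 512
      = 32000 / 512
      = 62.5 Hz

62.5 Hz


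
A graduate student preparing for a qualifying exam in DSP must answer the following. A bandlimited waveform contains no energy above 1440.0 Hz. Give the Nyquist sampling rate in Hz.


The Nyquist rate is twice the maximum frequency component.
fs_min = 2 * fmax
      = 2 * 1440.0
      = 2880.0 Hz

2880.0


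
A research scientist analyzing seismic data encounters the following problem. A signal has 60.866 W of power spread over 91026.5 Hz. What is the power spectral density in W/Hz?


Power spectral density:
PSD = P / BW
    = 60.866 / 91026.5
    = 0.00066866 W/Hz

0.00066866 W/Hz


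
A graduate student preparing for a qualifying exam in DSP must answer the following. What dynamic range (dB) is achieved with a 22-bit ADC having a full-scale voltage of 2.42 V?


Dynamic range from full-scale to LSB:
V_min = V_max / 2^bits = 2.42 / 2^22
DR = 20 * log10(V_max / V_min)
   = 20 * log10(2^22)
   = 20 * 22 * log10(2)
   = 132.45 dB

132.45 dB


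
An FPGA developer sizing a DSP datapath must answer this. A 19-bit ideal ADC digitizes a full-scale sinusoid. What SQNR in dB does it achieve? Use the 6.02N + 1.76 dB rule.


Theoretical SNR for a full-scale sinusoid:
SNR = 6.02 * N + 1.76
    = 6.02 * 19 + 1.76
    = 114.38 + 1.76
    = 116.14 dB

116.14 dB


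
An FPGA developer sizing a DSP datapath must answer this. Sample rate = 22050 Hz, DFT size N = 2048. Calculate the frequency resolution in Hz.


DFT frequency resolution:
df = fs / N
   = 22050 / 2048
   = 10.7666 Hz

10.7666 Hz


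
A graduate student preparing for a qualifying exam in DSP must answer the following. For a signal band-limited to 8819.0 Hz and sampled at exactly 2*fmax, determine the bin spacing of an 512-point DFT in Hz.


Step 1 — Nyquist sampling rate:
fs = 2 * fmax = 2 * 8819.0 = 17638.0 Hz

Step 2 — DFT bin spacing:
df = fs / N = 17638.0 / 512 = 34.4492 Hz

34.4492 Hz


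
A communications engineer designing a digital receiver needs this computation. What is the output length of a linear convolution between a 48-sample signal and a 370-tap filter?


Linear convolution output length:
L = N + M - 1
  = 48 + 370 - 1
  = 417 samples

417
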